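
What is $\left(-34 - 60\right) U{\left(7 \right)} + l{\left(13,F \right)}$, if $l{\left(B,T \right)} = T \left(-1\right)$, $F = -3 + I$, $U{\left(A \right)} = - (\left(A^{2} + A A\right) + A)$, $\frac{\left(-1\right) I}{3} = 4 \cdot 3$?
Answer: $9909$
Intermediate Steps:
$I = -36$ ($I = - 3 \cdot 4 \cdot 3 = \left(-3\right) 12 = -36$)
$U{\left(A \right)} = - A - 2 A^{2}$ ($U{\left(A \right)} = - (\left(A^{2} + A^{2}\right) + A) = - (2 A^{2} + A) = - (A + 2 A^{2}) = - A - 2 A^{2}$)
$F = -39$ ($F = -3 - 36 = -39$)
$l{\left(B,T \right)} = - T$
$\left(-34 - 60\right) U{\left(7 \right)} + l{\left(13,F \right)} = \left(-34 - 60\right) \left(\left(-1\right) 7 \left(1 + 2 \cdot 7\right)\right) - -39 = - 94 \left(\left(-1\right) 7 \left(1 + 14\right)\right) + 39 = - 94 \left(\left(-1\right) 7 \cdot 15\right) + 39 = \left(-94\right) \left(-105\right) + 39 = 9870 + 39 = 9909$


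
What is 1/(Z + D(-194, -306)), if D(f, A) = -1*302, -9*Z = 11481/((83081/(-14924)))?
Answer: -249243/18157238 ≈ -0.013727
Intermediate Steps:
Z = 57114148/249243 (Z = -3827/(3*(83081/(-14924))) = -3827/(3*(83081*(-1/14924))) = -3827/(3*(-83081/14924)) = -3827*(-14924)/(3*83081) = -⅑*(-171342444/83081) = 57114148/249243 ≈ 229.15)
D(f, A) = -302
1/(Z + D(-194, -306)) = 1/(57114148/249243 - 302) = 1/(-18157238/249243) = -249243/18157238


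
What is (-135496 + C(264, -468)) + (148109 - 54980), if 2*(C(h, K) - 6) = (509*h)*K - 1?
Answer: -62972691/2 ≈ -3.1486e+7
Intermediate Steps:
C(h, K) = 11/2 + 509*K*h/2 (C(h, K) = 6 + ((509*h)*K - 1)/2 = 6 + (509*K*h - 1)/2 = 6 + (-1 + 509*K*h)/2 = 6 + (-½ + 509*K*h/2) = 11/2 + 509*K*h/2)
(-135496 + C(264, -468)) + (148109 - 54980) = (-135496 + (11/2 + (509/2)*(-468)*264)) + (148109 - 54980) = (-135496 + (11/2 - 31443984)) + 93129 = (-135496 - 62887957/2) + 93129 = -63158949/2 + 93129 = -62972691/2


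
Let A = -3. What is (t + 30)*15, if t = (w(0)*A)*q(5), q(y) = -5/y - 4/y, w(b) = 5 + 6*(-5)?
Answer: -1575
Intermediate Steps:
w(b) = -25 (w(b) = 5 - 30 = -25)
q(y) = -9/y
t = -135 (t = (-25*(-3))*(-9/5) = 75*(-9*⅕) = 75*(-9/5) = -135)
(t + 30)*15 = (-135 + 30)*15 = -105*15 = -1575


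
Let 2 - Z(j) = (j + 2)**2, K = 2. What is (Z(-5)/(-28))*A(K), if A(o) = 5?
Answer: 5/4 ≈ 1.2500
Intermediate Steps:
Z(j) = 2 - (2 + j)**2 (Z(j) = 2 - (j + 2)**2 = 2 - (2 + j)**2)
(Z(-5)/(-28))*A(K) = ((2 - (2 - 5)**2)/(-28))*5 = -(2 - 1*(-3)**2)/28*5 = -(2 - 1*9)/28*5 = -(2 - 9)/28*5 = -1/28*(-7)*5 = (1/4)*5 = 5/4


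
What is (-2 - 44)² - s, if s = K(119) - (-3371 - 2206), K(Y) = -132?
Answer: -3329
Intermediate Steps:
s = 5445 (s = -132 - (-3371 - 2206) = -132 - 1*(-5577) = -132 + 5577 = 5445)
(-2 - 44)² - s = (-2 - 44)² - 1*5445 = (-46)² - 5445 = 2116 - 5445 = -3329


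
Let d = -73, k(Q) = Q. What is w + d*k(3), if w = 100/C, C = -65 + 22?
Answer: -9517/43 ≈ -221.33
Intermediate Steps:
C = -43
w = -100/43 (w = 100/(-43) = 100*(-1/43) = -100/43 ≈ -2.3256)
w + d*k(3) = -100/43 - 73*3 = -100/43 - 219 = -9517/43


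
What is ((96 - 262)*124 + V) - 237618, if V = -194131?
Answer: -452333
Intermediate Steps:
((96 - 262)*124 + V) - 237618 = ((96 - 262)*124 - 194131) - 237618 = (-166*124 - 194131) - 237618 = (-20584 - 194131) - 237618 = -214715 - 237618 = -452333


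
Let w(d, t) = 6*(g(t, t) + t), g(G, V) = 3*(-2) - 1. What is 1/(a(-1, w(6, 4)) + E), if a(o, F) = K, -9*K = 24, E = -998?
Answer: -3/3002 ≈ -0.00099933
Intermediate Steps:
g(G, V) = -7 (g(G, V) = -6 - 1 = -7)
K = -8/3 (K = -⅑*24 = -8/3 ≈ -2.6667)
w(d, t) = -42 + 6*t (w(d, t) = 6*(-7 + t) = -42 + 6*t)
a(o, F) = -8/3
1/(a(-1, w(6, 4)) + E) = 1/(-8/3 - 998) = 1/(-3002/3) = -3/3002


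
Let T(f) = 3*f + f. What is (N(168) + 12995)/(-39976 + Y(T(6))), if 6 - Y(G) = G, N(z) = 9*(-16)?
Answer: -12851/39994 ≈ -0.32132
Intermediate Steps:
T(f) = 4*f
N(z) = -144
Y(G) = 6 - G
(N(168) + 12995)/(-39976 + Y(T(6))) = (-144 + 12995)/(-39976 + (6 - 4*6)) = 12851/(-39976 + (6 - 1*24)) = 12851/(-39976 + (6 - 24)) = 12851/(-39976 - 18) = 12851/(-39994) = 12851*(-1/39994) = -12851/39994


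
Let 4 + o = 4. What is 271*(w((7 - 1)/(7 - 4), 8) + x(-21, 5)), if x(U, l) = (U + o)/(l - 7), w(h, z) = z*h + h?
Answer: 15447/2 ≈ 7723.5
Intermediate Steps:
o = 0 (o = -4 + 4 = 0)
w(h, z) = h + h*z (w(h, z) = h*z + h = h + h*z)
x(U, l) = U/(-7 + l) (x(U, l) = (U + 0)/(l - 7) = U/(-7 + l))
271*(w((7 - 1)/(7 - 4), 8) + x(-21, 5)) = 271*(((7 - 1)/(7 - 4))*(1 + 8) - 21/(-7 + 5)) = 271*((6/3)*9 - 21/(-2)) = 271*((6*(⅓))*9 - 21*(-½)) = 271*(2*9 + 21/2) = 271*(18 + 21/2) = 271*(57/2) = 15447/2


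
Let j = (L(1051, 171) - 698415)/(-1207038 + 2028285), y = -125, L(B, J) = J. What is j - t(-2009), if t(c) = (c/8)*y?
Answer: -68747079609/2189992 ≈ -31391.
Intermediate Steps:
t(c) = -125*c/8 (t(c) = (c/8)*(-125) = -125*c/8)
j = -232748/273749 (j = (171 - 698415)/(-1207038 + 2028285) = -698244/821247 = -698244*1/821247 = -232748/273749 ≈ -0.85022)
j - t(-2009) = -232748/273749 - (-125)*(-2009)/8 = -232748/273749 - 1*251125/8 = -232748/273749 - 251125/8 = -68747079609/2189992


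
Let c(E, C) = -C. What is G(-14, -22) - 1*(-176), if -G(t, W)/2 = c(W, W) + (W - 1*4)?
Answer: 184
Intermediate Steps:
G(t, W) = 8 (G(t, W) = -2*(-W + (W - 1*4)) = -2*(-W + (W - 4)) = -2*(-W + (-4 + W)) = -2*(-4) = 8)
G(-14, -22) - 1*(-176) = 8 - 1*(-176) = 8 + 176 = 184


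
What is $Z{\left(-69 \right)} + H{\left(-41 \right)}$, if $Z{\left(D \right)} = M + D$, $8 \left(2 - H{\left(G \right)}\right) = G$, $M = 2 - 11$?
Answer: $- \frac{567}{8} \approx -70.875$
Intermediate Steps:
$M = -9$
$H{\left(G \right)} = 2 - \frac{G}{8}$
$Z{\left(D \right)} = -9 + D$
$Z{\left(-69 \right)} + H{\left(-41 \right)} = \left(-9 - 69\right) + \left(2 - - \frac{41}{8}\right) = -78 + \left(2 + \frac{41}{8}\right) = -78 + \frac{57}{8} = - \frac{567}{8}$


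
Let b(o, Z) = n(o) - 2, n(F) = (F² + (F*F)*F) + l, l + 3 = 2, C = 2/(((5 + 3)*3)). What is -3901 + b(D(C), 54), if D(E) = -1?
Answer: -3904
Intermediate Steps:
C = 1/12 (C = 2/((8*3)) = 2/24 = 2*(1/24) = 1/12 ≈ 0.083333)
l = -1 (l = -3 + 2 = -1)
n(F) = -1 + F² + F³ (n(F) = (F² + (F*F)*F) - 1 = (F² + F²*F) - 1 = (F² + F³) - 1 = -1 + F² + F³)
b(o, Z) = -3 + o² + o³ (b(o, Z) = (-1 + o² + o³) - 2 = -3 + o² + o³)
-3901 + b(D(C), 54) = -3901 + (-3 + (-1)² + (-1)³) = -3901 + (-3 + 1 - 1) = -3901 - 3 = -3904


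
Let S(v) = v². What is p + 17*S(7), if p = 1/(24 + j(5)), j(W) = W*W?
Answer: 40818/49 ≈ 833.02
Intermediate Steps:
j(W) = W²
p = 1/49 (p = 1/(24 + 5²) = 1/(24 + 25) = 1/49 ≈ 0.020408)
p + 17*S(7) = 1/49 + 17*7² = 1/49 + 17*49 = 1/49 + 833 = 40818/49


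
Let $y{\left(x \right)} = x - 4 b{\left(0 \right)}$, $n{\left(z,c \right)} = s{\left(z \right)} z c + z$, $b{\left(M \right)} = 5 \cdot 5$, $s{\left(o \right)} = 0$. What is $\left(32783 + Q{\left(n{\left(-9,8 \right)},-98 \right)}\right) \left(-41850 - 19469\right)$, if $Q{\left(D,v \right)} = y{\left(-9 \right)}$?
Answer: $-2003537006$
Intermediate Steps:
$b{\left(M \right)} = 25$
$n{\left(z,c \right)} = z$ ($n{\left(z,c \right)} = 0 z c + z = 0 c + z = 0 + z = z$)
$y{\left(x \right)} = -100 + x$ ($y{\left(x \right)} = x - 100 = -100 + x$)
$Q{\left(D,v \right)} = -109$ ($Q{\left(D,v \right)} = -100 - 9 = -109$)
$\left(32783 + Q{\left(n{\left(-9,8 \right)},-98 \right)}\right) \left(-41850 - 19469\right) = \left(32783 - 109\right) \left(-41850 - 19469\right) = 32674 \left(-61319\right) = -2003537006$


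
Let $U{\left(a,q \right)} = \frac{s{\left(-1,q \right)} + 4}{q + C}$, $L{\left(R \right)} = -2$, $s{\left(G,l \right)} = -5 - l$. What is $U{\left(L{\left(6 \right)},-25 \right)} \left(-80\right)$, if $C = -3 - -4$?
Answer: $80$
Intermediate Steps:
$C = 1$ ($C = -3 + 4 = 1$)
$U{\left(a,q \right)} = \frac{-1 - q}{1 + q}$ ($U{\left(a,q \right)} = \frac{\left(-5 - q\right) + 4}{q + 1} = \frac{-1 - q}{1 + q}$)
$U{\left(L{\left(6 \right)},-25 \right)} \left(-80\right) = \left(-1\right) \left(-80\right) = 80$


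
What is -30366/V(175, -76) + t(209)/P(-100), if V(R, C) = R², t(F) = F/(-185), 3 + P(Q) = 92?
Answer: -14467909/14406875 ≈ -1.0042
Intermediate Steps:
P(Q) = 89 (P(Q) = -3 + 92 = 89)
t(F) = -F/185 (t(F) = F*(-1/185) = -F/185)
-30366/V(175, -76) + t(209)/P(-100) = -30366/(175²) - 1/185*209/89 = -30366/30625 - 209/185*1/89 = -30366*1/30625 - 209/16465 = -4338/4375 - 209/16465 = -14467909/14406875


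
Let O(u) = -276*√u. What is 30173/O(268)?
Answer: -30173*√67/36984 ≈ -6.6779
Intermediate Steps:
30173/O(268) = 30173/((-552*√67)) = 30173*(-√67/36984) = -30173*√67/36984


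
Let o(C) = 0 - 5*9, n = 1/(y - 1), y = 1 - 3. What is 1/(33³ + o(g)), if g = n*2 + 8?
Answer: 1/35892 ≈ 2.7861e-5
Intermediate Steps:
y = -2
n = -⅓ (n = 1/(-2 - 1) = 1/(-3) = -⅓ ≈ -0.33333)
g = 22/3 (g = -⅓*2 + 8 = -⅔ + 8 = 22/3 ≈ 7.3333)
o(C) = -45 (o(C) = 0 - 45 = -45)
1/(33³ + o(g)) = 1/(33³ - 45) = 1/(35937 - 45) = 1/35892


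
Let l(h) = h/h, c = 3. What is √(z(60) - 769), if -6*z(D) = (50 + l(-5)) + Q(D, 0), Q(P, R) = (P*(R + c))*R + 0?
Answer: I*√3110/2 ≈ 27.884*I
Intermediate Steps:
l(h) = 1
Q(P, R) = P*R*(3 + R) (Q(P, R) = (P*(R + 3))*R + 0 = (P*(3 + R))*R + 0 = P*R*(3 + R) + 0 = P*R*(3 + R))
z(D) = -17/2 (z(D) = -((50 + 1) + D*0*(3 + 0))/6 = -(51 + D*0*3)/6 = -(51 + 0)/6 = -⅙*51 = -17/2)
√(z(60) - 769) = √(-17/2 - 769) = √(-1555/2) = I*√3110/2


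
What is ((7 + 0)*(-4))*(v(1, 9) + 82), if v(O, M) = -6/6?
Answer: -2268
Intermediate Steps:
v(O, M) = -1 (v(O, M) = -6*1/6 = -1)
((7 + 0)*(-4))*(v(1, 9) + 82) = ((7 + 0)*(-4))*(-1 + 82) = (7*(-4))*81 = -28*81 = -2268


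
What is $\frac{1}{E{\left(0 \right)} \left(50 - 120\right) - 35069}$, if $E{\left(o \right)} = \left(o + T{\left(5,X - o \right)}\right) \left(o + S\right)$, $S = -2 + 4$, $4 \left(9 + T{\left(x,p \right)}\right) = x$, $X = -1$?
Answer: $- \frac{1}{33984} \approx -2.9426 \cdot 10^{-5}$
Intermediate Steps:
$T{\left(x,p \right)} = -9 + \frac{x}{4}$
$S = 2$
$E{\left(o \right)} = \left(2 + o\right) \left(- \frac{31}{4} + o\right)$ ($E{\left(o \right)} = \left(o + \left(-9 + \frac{1}{4} \cdot 5\right)\right) \left(o + 2\right) = \left(o + \left(-9 + \frac{5}{4}\right)\right) \left(2 + o\right) = \left(o - \frac{31}{4}\right) \left(2 + o\right) = \left(- \frac{31}{4} + o\right) \left(2 + o\right) = \left(2 + o\right) \left(- \frac{31}{4} + o\right)$)
$\frac{1}{E{\left(0 \right)} \left(50 - 120\right) - 35069} = \frac{1}{\left(- \frac{31}{2} + 0^{2} - 0\right) \left(50 - 120\right) - 35069} = \frac{1}{\left(- \frac{31}{2} + 0 + 0\right) \left(-70\right) - 35069} = \frac{1}{\left(- \frac{31}{2}\right) \left(-70\right) - 35069} = \frac{1}{1085 - 35069} = \frac{1}{-33984} = - \frac{1}{33984}$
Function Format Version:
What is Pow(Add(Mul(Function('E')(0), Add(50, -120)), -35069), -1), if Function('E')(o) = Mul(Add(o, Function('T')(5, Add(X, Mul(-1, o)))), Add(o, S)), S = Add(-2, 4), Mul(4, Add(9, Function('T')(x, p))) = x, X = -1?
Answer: Rational(-1, 33984) ≈ -2.9426e-5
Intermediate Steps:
Function('T')(x, p) = Add(-9, Mul(Rational(1, 4), x))
S = 2
Function('E')(o) = Mul(Add(2, o), Add(Rational(-31, 4), o)) (Function('E')(o) = Mul(Add(o, Add(-9, Mul(Rational(1, 4), 5))), Add(o, 2)) = Mul(Add(o, Add(-9, Rational(5, 4))), Add(2, o)) = Mul(Add(o, Rational(-31, 4)), Add(2, o)) = Mul(Add(Rational(-31, 4), o), Add(2, o)) = Mul(Add(2, o), Add(Rational(-31, 4), o)))
Pow(Add(Mul(Function('E')(0), Add(50, -120)), -35069), -1) = Pow(Add(Mul(Add(Rational(-31, 2), Pow(0, 2), Mul(Rational(-23, 4), 0)), Add(50, -120)), -35069), -1) = Pow(Add(Mul(Add(Rational(-31, 2), 0, 0), -70), -35069), -1) = Pow(Add(Mul(Rational(-31, 2), -70), -35069), -1) = Pow(Add(1085, -35069), -1) = Pow(-33984, -1) = Rational(-1, 33984)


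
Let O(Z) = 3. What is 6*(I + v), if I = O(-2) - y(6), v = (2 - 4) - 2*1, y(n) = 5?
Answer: -36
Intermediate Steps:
v = -4 (v = -2 - 2 = -4)
I = -2 (I = 3 - 1*5 = 3 - 5 = -2)
6*(I + v) = 6*(-2 - 4) = 6*(-6) = -36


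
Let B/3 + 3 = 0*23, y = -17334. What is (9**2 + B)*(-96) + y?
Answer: -24246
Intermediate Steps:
B = -9 (B = -9 + 3*(0*23) = -9 + 3*0 = -9 + 0 = -9)
(9**2 + B)*(-96) + y = (9**2 - 9)*(-96) - 17334 = (81 - 9)*(-96) - 17334 = 72*(-96) - 17334 = -6912 - 17334 = -24246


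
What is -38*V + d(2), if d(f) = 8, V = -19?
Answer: 730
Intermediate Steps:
-38*V + d(2) = -38*(-19) + 8 = 722 + 8 = 730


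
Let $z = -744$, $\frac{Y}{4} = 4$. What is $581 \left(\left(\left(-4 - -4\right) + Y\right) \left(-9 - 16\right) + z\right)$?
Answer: $-664664$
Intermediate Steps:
$Y = 16$ ($Y = 4 \cdot 4 = 16$)
$581 \left(\left(\left(-4 - -4\right) + Y\right) \left(-9 - 16\right) + z\right) = 581 \left(\left(\left(-4 - -4\right) + 16\right) \left(-9 - 16\right) - 744\right) = 581 \left(\left(\left(-4 + 4\right) + 16\right) \left(-25\right) - 744\right) = 581 \left(\left(0 + 16\right) \left(-25\right) - 744\right) = 581 \left(16 \left(-25\right) - 744\right) = 581 \left(-400 - 744\right) = 581 \left(-1144\right) = -664664$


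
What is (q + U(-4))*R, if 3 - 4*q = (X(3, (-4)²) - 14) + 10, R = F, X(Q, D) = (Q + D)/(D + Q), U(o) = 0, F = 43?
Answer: 129/2 ≈ 64.500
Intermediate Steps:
X(Q, D) = 1 (X(Q, D) = (D + Q)/(D + Q) = 1)
R = 43
q = 3/2 (q = ¾ - ((1 - 14) + 10)/4 = ¾ - (-13 + 10)/4 = ¾ - ¼*(-3) = ¾ + ¾ = 3/2 ≈ 1.5000)
(q + U(-4))*R = (3/2 + 0)*43 = (3/2)*43 = 129/2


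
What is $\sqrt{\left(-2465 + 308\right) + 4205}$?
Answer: $32 \sqrt{2} \approx 45.255$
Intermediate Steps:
$\sqrt{\left(-2465 + 308\right) + 4205} = \sqrt{-2157 + 4205} = \sqrt{2048} = 32 \sqrt{2}$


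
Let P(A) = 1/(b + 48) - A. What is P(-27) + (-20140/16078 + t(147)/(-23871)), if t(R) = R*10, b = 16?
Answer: 105217542067/4093844672 ≈ 25.701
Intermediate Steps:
t(R) = 10*R
P(A) = 1/64 - A (P(A) = 1/(16 + 48) - A = 1/64 - A)
P(-27) + (-20140/16078 + t(147)/(-23871)) = (1/64 - 1*(-27)) + (-20140/16078 + (10*147)/(-23871)) = (1/64 + 27) + (-20140*1/16078 + 1470*(-1/23871)) = 1729/64 + (-10070/8039 - 490/7957) = 1729/64 - 84066100/63966323 = 105217542067/4093844672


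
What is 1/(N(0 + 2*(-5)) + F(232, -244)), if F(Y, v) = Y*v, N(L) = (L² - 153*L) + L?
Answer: -1/54988 ≈ -1.8186e-5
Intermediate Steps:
N(L) = L² - 152*L
1/(N(0 + 2*(-5)) + F(232, -244)) = 1/((0 + 2*(-5))*(-152 + (0 + 2*(-5))) + 232*(-244)) = 1/((0 - 10)*(-152 + (0 - 10)) - 56608) = 1/(-10*(-152 - 10) - 56608) = 1/(-10*(-162) - 56608) = 1/(1620 - 56608) = 1/(-54988) = -1/54988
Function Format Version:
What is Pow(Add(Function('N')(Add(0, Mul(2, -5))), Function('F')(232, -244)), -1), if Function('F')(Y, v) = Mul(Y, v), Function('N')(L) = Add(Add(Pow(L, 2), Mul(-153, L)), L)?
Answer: Rational(-1, 54988) ≈ -1.8186e-5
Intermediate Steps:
Function('N')(L) = Add(Pow(L, 2), Mul(-152, L))
Pow(Add(Function('N')(Add(0, Mul(2, -5))), Function('F')(232, -244)), -1) = Pow(Add(Mul(Add(0, Mul(2, -5)), Add(-152, Add(0, Mul(2, -5)))), Mul(232, -244)), -1) = Pow(Add(Mul(Add(0, -10), Add(-152, Add(0, -10))), -56608), -1) = Pow(Add(Mul(-10, Add(-152, -10)), -56608), -1) = Pow(Add(Mul(-10, -162), -56608), -1) = Pow(Add(1620, -56608), -1) = Pow(-54988, -1) = Rational(-1, 54988)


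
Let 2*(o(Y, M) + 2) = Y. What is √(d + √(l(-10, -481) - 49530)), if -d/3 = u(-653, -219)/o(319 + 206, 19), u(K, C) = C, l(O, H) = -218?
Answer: √(684594 + 542882*I*√12437)/521 ≈ 10.62 + 10.501*I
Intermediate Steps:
o(Y, M) = -2 + Y/2
d = 1314/521 (d = -(-657)/(-2 + (319 + 206)/2) = -(-657)/(-2 + (½)*525) = -(-657)/(-2 + 525/2) = -(-657)/521/2 = -(-657)*2/521 = -3*(-438/521) = 1314/521 ≈ 2.5221)
√(d + √(l(-10, -481) - 49530)) = √(1314/521 + √(-218 - 49530)) = √(1314/521 + √(-49748)) = √(1314/521 + 2*I*√12437)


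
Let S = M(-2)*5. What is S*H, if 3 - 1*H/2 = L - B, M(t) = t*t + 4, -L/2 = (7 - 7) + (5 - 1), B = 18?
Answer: 2320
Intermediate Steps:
L = -8 (L = -2*((7 - 7) + (5 - 1)) = -2*(0 + 4) = -2*4 = -8)
M(t) = 4 + t**2 (M(t) = t**2 + 4 = 4 + t**2)
H = 58 (H = 6 - 2*(-8 - 1*18) = 6 - 2*(-8 - 18) = 6 - 2*(-26) = 6 + 52 = 58)
S = 40 (S = (4 + (-2)**2)*5 = (4 + 4)*5 = 8*5 = 40)
S*H = 40*58 = 2320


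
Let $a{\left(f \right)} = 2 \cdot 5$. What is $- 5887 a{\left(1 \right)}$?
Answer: $-58870$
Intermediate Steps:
$a{\left(f \right)} = 10$
$- 5887 a{\left(1 \right)} = \left(-5887\right) 10 = -58870$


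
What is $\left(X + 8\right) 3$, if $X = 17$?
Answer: $75$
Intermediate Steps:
$\left(X + 8\right) 3 = \left(17 + 8\right) 3 = 25 \cdot 3 = 75$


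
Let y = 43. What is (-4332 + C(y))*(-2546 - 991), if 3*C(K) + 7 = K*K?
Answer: 13150566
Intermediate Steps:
C(K) = -7/3 + K**2/3 (C(K) = -7/3 + (K*K)/3 = -7/3 + K**2/3)
(-4332 + C(y))*(-2546 - 991) = (-4332 + (-7/3 + (1/3)*43**2))*(-2546 - 991) = (-4332 + (-7/3 + (1/3)*1849))*(-3537) = (-4332 + (-7/3 + 1849/3))*(-3537) = (-4332 + 614)*(-3537) = -3718*(-3537) = 13150566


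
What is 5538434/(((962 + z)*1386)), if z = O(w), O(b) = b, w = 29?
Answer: 251747/62433 ≈ 4.0323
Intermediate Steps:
z = 29
5538434/(((962 + z)*1386)) = 5538434/(((962 + 29)*1386)) = 5538434/((991*1386)) = 5538434/1373526 = 5538434*(1/1373526) = 251747/62433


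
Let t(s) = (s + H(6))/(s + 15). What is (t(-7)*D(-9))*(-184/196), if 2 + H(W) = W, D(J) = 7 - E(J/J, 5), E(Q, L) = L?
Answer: 69/98 ≈ 0.70408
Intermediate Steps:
D(J) = 2 (D(J) = 7 - 1*5 = 7 - 5 = 2)
H(W) = -2 + W
t(s) = (4 + s)/(15 + s) (t(s) = (s + (-2 + 6))/(s + 15) = (s + 4)/(15 + s) = (4 + s)/(15 + s))
(t(-7)*D(-9))*(-184/196) = (((4 - 7)/(15 - 7))*2)*(-184/196) = ((-3/8)*2)*(-184*1/196) = (((⅛)*(-3))*2)*(-46/49) = -3/8*2*(-46/49) = -¾*(-46/49) = 69/98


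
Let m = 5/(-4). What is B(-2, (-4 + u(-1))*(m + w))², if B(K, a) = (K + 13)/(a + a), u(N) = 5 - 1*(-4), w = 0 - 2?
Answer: 484/4225 ≈ 0.11456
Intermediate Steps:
m = -5/4 (m = 5*(-¼) = -5/4 ≈ -1.2500)
w = -2
u(N) = 9 (u(N) = 5 + 4 = 9)
B(K, a) = (13 + K)/(2*a) (B(K, a) = (13 + K)/((2*a)) = (13 + K)*(1/(2*a)) = (13 + K)/(2*a))
B(-2, (-4 + u(-1))*(m + w))² = ((13 - 2)/(2*(((-4 + 9)*(-5/4 - 2)))))² = ((½)*11/(5*(-13/4)))² = ((½)*11/(-65/4))² = ((½)*(-4/65)*11)² = (-22/65)² = 484/4225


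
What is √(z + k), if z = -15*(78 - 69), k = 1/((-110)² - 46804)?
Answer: I*√1129094881/2892 ≈ 11.619*I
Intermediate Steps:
k = -1/34704 (k = 1/(12100 - 46804) = 1/(-34704) = -1/34704 ≈ -2.8815e-5)
z = -135 (z = -15*9 = -135)
√(z + k) = √(-135 - 1/34704) = √(-4685041/34704) = I*√1129094881/2892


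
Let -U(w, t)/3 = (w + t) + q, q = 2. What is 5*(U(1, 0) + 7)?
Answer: -10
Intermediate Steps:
U(w, t) = -6 - 3*t - 3*w (U(w, t) = -3*((w + t) + 2) = -3*((t + w) + 2) = -3*(2 + t + w) = -6 - 3*t - 3*w)
5*(U(1, 0) + 7) = 5*((-6 - 3*0 - 3*1) + 7) = 5*((-6 + 0 - 3) + 7) = 5*(-9 + 7) = 5*(-2) = -10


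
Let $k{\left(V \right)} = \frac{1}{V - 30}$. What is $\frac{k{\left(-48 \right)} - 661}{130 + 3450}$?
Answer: $- \frac{51559}{279240} \approx -0.18464$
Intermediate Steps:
$k{\left(V \right)} = \frac{1}{-30 + V}$
$\frac{k{\left(-48 \right)} - 661}{130 + 3450} = \frac{\frac{1}{-30 - 48} - 661}{130 + 3450} = \frac{\frac{1}{-78} - 661}{3580} = \left(- \frac{1}{78} - 661\right) \frac{1}{3580} = \left(- \frac{51559}{78}\right) \frac{1}{3580} = - \frac{51559}{279240}$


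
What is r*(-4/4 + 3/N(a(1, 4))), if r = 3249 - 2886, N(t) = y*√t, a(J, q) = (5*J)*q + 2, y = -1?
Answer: -363 - 99*√22/2 ≈ -595.18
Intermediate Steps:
a(J, q) = 2 + 5*J*q (a(J, q) = 5*J*q + 2 = 2 + 5*J*q)
N(t) = -√t
r = 363
r*(-4/4 + 3/N(a(1, 4))) = 363*(-4/4 + 3/((-√(2 + 5*1*4)))) = 363*(-4*¼ + 3/((-√(2 + 20)))) = 363*(-1 + 3/((-√22))) = 363*(-1 + 3*(-√22/22)) = 363*(-1 - 3*√22/22) = -363 - 99*√22/2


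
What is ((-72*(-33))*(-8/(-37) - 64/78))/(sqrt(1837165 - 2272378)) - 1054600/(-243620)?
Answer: 52730/12181 + 76736*I*sqrt(597)/861471 ≈ 4.3289 + 2.1764*I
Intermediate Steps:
((-72*(-33))*(-8/(-37) - 64/78))/(sqrt(1837165 - 2272378)) - 1054600/(-243620) = (2376*(-8*(-1/37) - 64*1/78))/(sqrt(-435213)) - 1054600*(-1/243620) = (2376*(8/37 - 32/39))/((27*I*sqrt(597))) + 52730/12181 = (2376*(-872/1443))*(-I*sqrt(597)/16119) + 52730/12181 = -(-76736)*I*sqrt(597)/861471 + 52730/12181 = 76736*I*sqrt(597)/861471 + 52730/12181 = 52730/12181 + 76736*I*sqrt(597)/861471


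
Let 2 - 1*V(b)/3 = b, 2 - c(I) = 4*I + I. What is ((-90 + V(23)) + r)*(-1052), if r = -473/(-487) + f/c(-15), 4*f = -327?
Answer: 6039256639/37499 ≈ 1.6105e+5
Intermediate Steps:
f = -327/4 (f = (1/4)*(-327) = -327/4 ≈ -81.750)
c(I) = 2 - 5*I (c(I) = 2 - (4*I + I) = 2 - 5*I)
V(b) = 6 - 3*b
r = -13565/149996 (r = -473/(-487) - 327/(4*(2 - 5*(-15))) = -473*(-1/487) - 327/(4*(2 + 75)) = 473/487 - 327/4/77 = 473/487 - 327/4*1/77 = 473/487 - 327/308 = -13565/149996 ≈ -0.090436)
((-90 + V(23)) + r)*(-1052) = ((-90 + (6 - 3*23)) - 13565/149996)*(-1052) = ((-90 + (6 - 69)) - 13565/149996)*(-1052) = ((-90 - 63) - 13565/149996)*(-1052) = (-153 - 13565/149996)*(-1052) = -22962953/149996*(-1052) = 6039256639/37499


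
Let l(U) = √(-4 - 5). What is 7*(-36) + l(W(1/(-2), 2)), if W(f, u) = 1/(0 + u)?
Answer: -252 + 3*I ≈ -252.0 + 3.0*I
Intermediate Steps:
W(f, u) = 1/u
l(U) = 3*I (l(U) = √(-9) = 3*I)
7*(-36) + l(W(1/(-2), 2)) = 7*(-36) + 3*I = -252 + 3*I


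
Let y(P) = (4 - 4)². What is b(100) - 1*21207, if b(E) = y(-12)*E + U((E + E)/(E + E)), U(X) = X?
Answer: -21206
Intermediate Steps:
y(P) = 0 (y(P) = 0² = 0)
b(E) = 1 (b(E) = 0*E + (E + E)/(E + E) = 0 + (2*E)/((2*E)) = 0 + (2*E)*(1/(2*E)) = 0 + 1 = 1)
b(100) - 1*21207 = 1 - 1*21207 = 1 - 21207 = -21206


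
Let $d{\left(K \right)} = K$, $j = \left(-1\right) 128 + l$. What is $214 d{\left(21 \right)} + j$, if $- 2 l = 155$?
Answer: $\frac{8577}{2} \approx 4288.5$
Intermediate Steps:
$l = - \frac{155}{2}$ ($l = \left(- \frac{1}{2}\right) 155 = - \frac{155}{2} \approx -77.5$)
$j = - \frac{411}{2}$ ($j = \left(-1\right) 128 - \frac{155}{2} = -128 - \frac{155}{2} = - \frac{411}{2} \approx -205.5$)
$214 d{\left(21 \right)} + j = 214 \cdot 21 - \frac{411}{2} = 4494 - \frac{411}{2} = \frac{8577}{2}$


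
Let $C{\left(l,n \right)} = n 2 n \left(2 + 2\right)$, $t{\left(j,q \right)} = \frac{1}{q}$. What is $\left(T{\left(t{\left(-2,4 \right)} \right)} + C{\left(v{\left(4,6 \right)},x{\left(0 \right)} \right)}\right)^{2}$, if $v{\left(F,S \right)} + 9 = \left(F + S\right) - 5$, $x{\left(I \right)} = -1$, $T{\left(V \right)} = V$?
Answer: $\frac{1089}{16} \approx 68.063$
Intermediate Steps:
$v{\left(F,S \right)} = -14 + F + S$ ($v{\left(F,S \right)} = -9 - \left(5 - F - S\right) = -9 + \left(-5 + F + S\right) = -14 + F + S$)
$C{\left(l,n \right)} = 8 n^{2}$ ($C{\left(l,n \right)} = 2 n n 4 = 2 n 4 n = 8 n^{2}$)
$\left(T{\left(t{\left(-2,4 \right)} \right)} + C{\left(v{\left(4,6 \right)},x{\left(0 \right)} \right)}\right)^{2} = \left(\frac{1}{4} + 8 \left(-1\right)^{2}\right)^{2} = \left(\frac{1}{4} + 8 \cdot 1\right)^{2} = \left(\frac{1}{4} + 8\right)^{2} = \left(\frac{33}{4}\right)^{2} = \frac{1089}{16}$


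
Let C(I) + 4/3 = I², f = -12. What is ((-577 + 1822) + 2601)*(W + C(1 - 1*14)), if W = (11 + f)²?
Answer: 648692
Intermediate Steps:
W = 1 (W = (11 - 12)² = (-1)² = 1)
C(I) = -4/3 + I²
((-577 + 1822) + 2601)*(W + C(1 - 1*14)) = ((-577 + 1822) + 2601)*(1 + (-4/3 + (1 - 1*14)²)) = (1245 + 2601)*(1 + (-4/3 + (1 - 14)²)) = 3846*(1 + (-4/3 + (-13)²)) = 3846*(1 + (-4/3 + 169)) = 3846*(1 + 503/3) = 3846*(506/3) = 648692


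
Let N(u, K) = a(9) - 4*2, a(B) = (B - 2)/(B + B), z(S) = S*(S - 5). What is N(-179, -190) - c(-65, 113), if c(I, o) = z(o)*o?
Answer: -24823073/18 ≈ -1.3791e+6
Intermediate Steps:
z(S) = S*(-5 + S)
a(B) = (-2 + B)/(2*B) (a(B) = (-2 + B)/((2*B)) = (-2 + B)*(1/(2*B)) = (-2 + B)/(2*B))
N(u, K) = -137/18 (N(u, K) = (½)*(-2 + 9)/9 - 4*2 = (½)*(⅑)*7 - 8 = 7/18 - 1*8 = 7/18 - 8 = -137/18)
c(I, o) = o²*(-5 + o) (c(I, o) = (o*(-5 + o))*o = o²*(-5 + o))
N(-179, -190) - c(-65, 113) = -137/18 - 113²*(-5 + 113) = -137/18 - 12769*108 = -137/18 - 1*1379052 = -137/18 - 1379052 = -24823073/18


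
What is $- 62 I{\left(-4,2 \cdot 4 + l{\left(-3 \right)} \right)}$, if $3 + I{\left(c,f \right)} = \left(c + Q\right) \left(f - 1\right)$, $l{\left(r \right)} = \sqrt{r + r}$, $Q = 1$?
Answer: $1488 + 186 i \sqrt{6} \approx 1488.0 + 455.6 i$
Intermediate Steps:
$l{\left(r \right)} = \sqrt{2} \sqrt{r}$ ($l{\left(r \right)} = \sqrt{2 r} = \sqrt{2} \sqrt{r}$)
$I{\left(c,f \right)} = -3 + \left(1 + c\right) \left(-1 + f\right)$ ($I{\left(c,f \right)} = -3 + \left(c + 1\right) \left(f - 1\right) = -3 + \left(1 + c\right) \left(-1 + f\right)$)
$- 62 I{\left(-4,2 \cdot 4 + l{\left(-3 \right)} \right)} = - 62 \left(-4 + \left(2 \cdot 4 + \sqrt{2} \sqrt{-3}\right) - -4 - 4 \left(2 \cdot 4 + \sqrt{2} \sqrt{-3}\right)\right) = - 62 \left(-4 + \left(8 + \sqrt{2} i \sqrt{3}\right) + 4 - 4 \left(8 + \sqrt{2} i \sqrt{3}\right)\right) = - 62 \left(-4 + \left(8 + i \sqrt{6}\right) + 4 - 4 \left(8 + i \sqrt{6}\right)\right) = - 62 \left(-4 + \left(8 + i \sqrt{6}\right) + 4 - \left(32 + 4 i \sqrt{6}\right)\right) = - 62 \left(-24 - 3 i \sqrt{6}\right) = 1488 + 186 i \sqrt{6}$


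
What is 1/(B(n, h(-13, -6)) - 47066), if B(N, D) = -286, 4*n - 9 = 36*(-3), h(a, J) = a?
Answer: -1/47352 ≈ -2.1118e-5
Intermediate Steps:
n = -99/4 (n = 9/4 + (36*(-3))/4 = 9/4 + (¼)*(-108) = 9/4 - 27 = -99/4 ≈ -24.750)
1/(B(n, h(-13, -6)) - 47066) = 1/(-286 - 47066) = 1/(-47352) = -1/47352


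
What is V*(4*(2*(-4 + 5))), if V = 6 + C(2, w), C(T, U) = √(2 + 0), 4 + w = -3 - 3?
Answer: 48 + 8*√2 ≈ 59.314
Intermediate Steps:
w = -10 (w = -4 + (-3 - 3) = -4 - 6 = -10)
C(T, U) = √2
V = 6 + √2 ≈ 7.4142
V*(4*(2*(-4 + 5))) = (6 + √2)*(4*(2*(-4 + 5))) = (6 + √2)*(4*(2*1)) = (6 + √2)*(4*2) = (6 + √2)*8 = 48 + 8*√2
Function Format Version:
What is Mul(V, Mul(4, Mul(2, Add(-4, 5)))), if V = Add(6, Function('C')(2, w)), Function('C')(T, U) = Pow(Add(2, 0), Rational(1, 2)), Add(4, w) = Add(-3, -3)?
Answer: Add(48, Mul(8, Pow(2, Rational(1, 2)))) ≈ 59.314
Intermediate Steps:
w = -10 (w = Add(-4, Add(-3, -3)) = Add(-4, -6) = -10)
Function('C')(T, U) = Pow(2, Rational(1, 2))
V = Add(6, Pow(2, Rational(1, 2))) ≈ 7.4142
Mul(V, Mul(4, Mul(2, Add(-4, 5)))) = Mul(Add(6, Pow(2, Rational(1, 2))), Mul(4, Mul(2, Add(-4, 5)))) = Mul(Add(6, Pow(2, Rational(1, 2))), Mul(4, Mul(2, 1))) = Mul(Add(6, Pow(2, Rational(1, 2))), Mul(4, 2)) = Mul(Add(6, Pow(2, Rational(1, 2))), 8) = Add(48, Mul(8, Pow(2, Rational(1, 2))))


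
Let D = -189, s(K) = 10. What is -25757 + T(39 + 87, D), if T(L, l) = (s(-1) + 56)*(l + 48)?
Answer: -35063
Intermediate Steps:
T(L, l) = 3168 + 66*l (T(L, l) = (10 + 56)*(l + 48) = 66*(48 + l) = 3168 + 66*l)
-25757 + T(39 + 87, D) = -25757 + (3168 + 66*(-189)) = -25757 + (3168 - 12474) = -25757 - 9306 = -35063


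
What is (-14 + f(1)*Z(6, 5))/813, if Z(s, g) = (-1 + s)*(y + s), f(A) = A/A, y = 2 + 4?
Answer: 46/813 ≈ 0.056581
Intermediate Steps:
y = 6
f(A) = 1
Z(s, g) = (-1 + s)*(6 + s)
(-14 + f(1)*Z(6, 5))/813 = (-14 + 1*(-6 + 6² + 5*6))/813 = (-14 + 1*(-6 + 36 + 30))*(1/813) = (-14 + 1*60)*(1/813) = (-14 + 60)*(1/813) = 46*(1/813) = 46/813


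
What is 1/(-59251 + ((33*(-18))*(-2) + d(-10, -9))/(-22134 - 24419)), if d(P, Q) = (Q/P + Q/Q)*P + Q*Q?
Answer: -46553/2758313053 ≈ -1.6877e-5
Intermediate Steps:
d(P, Q) = Q**2 + P*(1 + Q/P) (d(P, Q) = (Q/P + 1)*P + Q**2 = (1 + Q/P)*P + Q**2 = P*(1 + Q/P) + Q**2 = Q**2 + P*(1 + Q/P))
1/(-59251 + ((33*(-18))*(-2) + d(-10, -9))/(-22134 - 24419)) = 1/(-59251 + ((33*(-18))*(-2) + (-10 - 9 + (-9)**2))/(-22134 - 24419)) = 1/(-59251 + (-594*(-2) + (-10 - 9 + 81))/(-46553)) = 1/(-59251 + (1188 + 62)*(-1/46553)) = 1/(-59251 + 1250*(-1/46553)) = 1/(-59251 - 1250/46553) = 1/(-2758313053/46553) = -46553/2758313053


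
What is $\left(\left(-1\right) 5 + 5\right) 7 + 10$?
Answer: $10$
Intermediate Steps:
$\left(\left(-1\right) 5 + 5\right) 7 + 10 = \left(-5 + 5\right) 7 + 10 = 0 \cdot 7 + 10 = 0 + 10 = 10$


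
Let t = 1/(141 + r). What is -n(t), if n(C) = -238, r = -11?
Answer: 238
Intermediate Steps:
t = 1/130 (t = 1/(141 - 11) = 1/130 ≈ 0.0076923)
-n(t) = -1*(-238) = 238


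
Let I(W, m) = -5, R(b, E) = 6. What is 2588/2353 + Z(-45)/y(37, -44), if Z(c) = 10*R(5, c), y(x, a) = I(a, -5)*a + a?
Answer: 149167/103532 ≈ 1.4408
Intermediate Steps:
y(x, a) = -4*a (y(x, a) = -5*a + a = -4*a)
Z(c) = 60 (Z(c) = 10*6 = 60)
2588/2353 + Z(-45)/y(37, -44) = 2588/2353 + 60/((-4*(-44))) = 2588*(1/2353) + 60/176 = 2588/2353 + 60*(1/176) = 2588/2353 + 15/44 = 149167/103532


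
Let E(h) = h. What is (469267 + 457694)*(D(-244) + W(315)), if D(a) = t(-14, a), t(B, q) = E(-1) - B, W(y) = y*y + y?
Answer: 92281748433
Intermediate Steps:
W(y) = y + y**2 (W(y) = y**2 + y = y + y**2)
t(B, q) = -1 - B
D(a) = 13 (D(a) = -1 - 1*(-14) = -1 + 14 = 13)
(469267 + 457694)*(D(-244) + W(315)) = (469267 + 457694)*(13 + 315*(1 + 315)) = 926961*(13 + 315*316) = 926961*(13 + 99540) = 926961*99553 = 92281748433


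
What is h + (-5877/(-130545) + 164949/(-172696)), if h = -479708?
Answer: -1201649463214597/2504955480 ≈ -4.7971e+5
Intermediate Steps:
h + (-5877/(-130545) + 164949/(-172696)) = -479708 + (-5877/(-130545) + 164949/(-172696)) = -479708 + (-5877*(-1/130545) + 164949*(-1/172696)) = -479708 + (653/14505 - 164949/172696) = -479708 - 2279814757/2504955480 = -1201649463214597/2504955480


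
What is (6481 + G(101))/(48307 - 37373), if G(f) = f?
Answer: 3291/5467 ≈ 0.60198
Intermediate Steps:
(6481 + G(101))/(48307 - 37373) = (6481 + 101)/(48307 - 37373) = 6582/10934 = 6582*(1/10934) = 3291/5467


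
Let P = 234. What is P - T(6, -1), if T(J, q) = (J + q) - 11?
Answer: 240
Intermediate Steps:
T(J, q) = -11 + J + q
P - T(6, -1) = 234 - (-11 + 6 - 1) = 234 - 1*(-6) = 234 + 6 = 240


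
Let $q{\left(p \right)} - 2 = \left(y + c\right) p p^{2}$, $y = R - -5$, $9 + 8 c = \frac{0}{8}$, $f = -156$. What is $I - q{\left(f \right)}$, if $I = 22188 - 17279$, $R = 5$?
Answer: $33698099$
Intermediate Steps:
$I = 4909$
$c = - \frac{9}{8}$ ($c = - \frac{9}{8} + \frac{0 \cdot \frac{1}{8}}{8} = - \frac{9}{8} + \frac{1}{8} \cdot 0 = - \frac{9}{8} + 0 = - \frac{9}{8} \approx -1.125$)
$y = 10$ ($y = 5 - -5 = 5 + 5 = 10$)
$q{\left(p \right)} = 2 + \frac{71 p^{3}}{8}$ ($q{\left(p \right)} = 2 + \left(10 - \frac{9}{8}\right) p p^{2} = 2 + \frac{71 p^{3}}{8}$)
$I - q{\left(f \right)} = 4909 - \left(2 + \frac{71 \left(-156\right)^{3}}{8}\right) = 4909 - \left(2 + \frac{71}{8} \left(-3796416\right)\right) = 4909 - \left(2 - 33693192\right) = 4909 - -33693190 = 4909 + 33693190 = 33698099$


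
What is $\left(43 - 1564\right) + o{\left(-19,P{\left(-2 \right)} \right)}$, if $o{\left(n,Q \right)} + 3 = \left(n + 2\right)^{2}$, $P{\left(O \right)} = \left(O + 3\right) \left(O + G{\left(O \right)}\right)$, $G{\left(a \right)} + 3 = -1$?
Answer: $-1235$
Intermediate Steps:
$G{\left(a \right)} = -4$ ($G{\left(a \right)} = -3 - 1 = -4$)
$P{\left(O \right)} = \left(-4 + O\right) \left(3 + O\right)$ ($P{\left(O \right)} = \left(O + 3\right) \left(O - 4\right) = \left(3 + O\right) \left(-4 + O\right) = \left(-4 + O\right) \left(3 + O\right)$)
$o{\left(n,Q \right)} = -3 + \left(2 + n\right)^{2}$ ($o{\left(n,Q \right)} = -3 + \left(n + 2\right)^{2} = -3 + \left(2 + n\right)^{2}$)
$\left(43 - 1564\right) + o{\left(-19,P{\left(-2 \right)} \right)} = \left(43 - 1564\right) - \left(3 - \left(2 - 19\right)^{2}\right) = -1521 - \left(3 - \left(-17\right)^{2}\right) = -1521 + \left(-3 + 289\right) = -1521 + 286 = -1235$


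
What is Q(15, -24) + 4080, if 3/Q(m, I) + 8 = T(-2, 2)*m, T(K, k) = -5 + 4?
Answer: 93837/23 ≈ 4079.9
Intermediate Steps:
T(K, k) = -1
Q(m, I) = 3/(-8 - m)
Q(15, -24) + 4080 = 3/(-8 - 1*15) + 4080 = 3/(-8 - 15) + 4080 = 3/(-23) + 4080 = 3*(-1/23) + 4080 = -3/23 + 4080 = 93837/23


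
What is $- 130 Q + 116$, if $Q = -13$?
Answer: $1806$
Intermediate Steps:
$- 130 Q + 116 = \left(-130\right) \left(-13\right) + 116 = 1690 + 116 = 1806$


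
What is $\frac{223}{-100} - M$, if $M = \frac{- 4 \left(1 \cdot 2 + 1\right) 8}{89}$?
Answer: $- \frac{10247}{8900} \approx -1.1513$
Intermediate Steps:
$M = - \frac{96}{89}$ ($M = - 4 \left(2 + 1\right) 8 \cdot \frac{1}{89} = \left(-4\right) 3 \cdot 8 \cdot \frac{1}{89} = \left(-12\right) 8 \cdot \frac{1}{89} = \left(-96\right) \frac{1}{89} = - \frac{96}{89} \approx -1.0787$)
$\frac{223}{-100} - M = \frac{223}{-100} - - \frac{96}{89} = 223 \left(- \frac{1}{100}\right) + \frac{96}{89} = - \frac{223}{100} + \frac{96}{89} = - \frac{10247}{8900}$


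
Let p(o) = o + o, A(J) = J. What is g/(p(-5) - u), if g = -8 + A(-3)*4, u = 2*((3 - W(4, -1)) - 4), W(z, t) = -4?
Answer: 5/4 ≈ 1.2500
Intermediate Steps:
p(o) = 2*o
u = 6 (u = 2*((3 - 1*(-4)) - 4) = 2*((3 + 4) - 4) = 2*(7 - 4) = 2*3 = 6)
g = -20 (g = -8 - 3*4 = -8 - 12 = -20)
g/(p(-5) - u) = -20/(2*(-5) - 1*6) = -20/(-10 - 6) = -20/(-16) = -1/16*(-20) = 5/4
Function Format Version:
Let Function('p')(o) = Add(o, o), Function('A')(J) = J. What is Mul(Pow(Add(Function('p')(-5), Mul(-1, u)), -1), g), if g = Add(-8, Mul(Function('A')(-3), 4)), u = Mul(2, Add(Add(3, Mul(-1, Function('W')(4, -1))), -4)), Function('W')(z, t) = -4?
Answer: Rational(5, 4) ≈ 1.2500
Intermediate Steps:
Function('p')(o) = Mul(2, o)
u = 6 (u = Mul(2, Add(Add(3, Mul(-1, -4)), -4)) = Mul(2, Add(Add(3, 4), -4)) = Mul(2, Add(7, -4)) = Mul(2, 3) = 6)
g = -20 (g = Add(-8, Mul(-3, 4)) = Add(-8, -12) = -20)
Mul(Pow(Add(Function('p')(-5), Mul(-1, u)), -1), g) = Mul(Pow(Add(Mul(2, -5), Mul(-1, 6)), -1), -20) = Mul(Pow(Add(-10, -6), -1), -20) = Mul(Pow(-16, -1), -20) = Mul(Rational(-1, 16), -20) = Rational(5, 4)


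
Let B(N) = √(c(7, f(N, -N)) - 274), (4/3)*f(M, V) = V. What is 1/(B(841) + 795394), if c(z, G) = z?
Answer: 795394/632651615503 - I*√267/632651615503 ≈ 1.2572e-6 - 2.5828e-11*I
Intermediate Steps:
f(M, V) = 3*V/4
B(N) = I*√267 (B(N) = √(7 - 274) = √(-267) = I*√267)
1/(B(841) + 795394) = 1/(I*√267 + 795394) = 1/(795394 + I*√267)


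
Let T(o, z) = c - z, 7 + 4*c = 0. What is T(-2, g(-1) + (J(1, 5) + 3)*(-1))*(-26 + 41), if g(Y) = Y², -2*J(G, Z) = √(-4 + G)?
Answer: 15/4 - 15*I*√3/2 ≈ 3.75 - 12.99*I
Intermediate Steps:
c = -7/4 (c = -7/4 + (¼)*0 = -7/4 + 0 = -7/4 ≈ -1.7500)
J(G, Z) = -√(-4 + G)/2
T(o, z) = -7/4 - z
T(-2, g(-1) + (J(1, 5) + 3)*(-1))*(-26 + 41) = (-7/4 - ((-1)² + (-√(-4 + 1)/2 + 3)*(-1)))*(-26 + 41) = (-7/4 - (1 + (-I*√3/2 + 3)*(-1)))*15 = (-7/4 - (1 + (3 - I*√3/2)*(-1)))*15 = (-7/4 - (1 + (-3 + I*√3/2)))*15 = (-7/4 - (-2 + I*√3/2))*15 = (-7/4 + (2 - I*√3/2))*15 = (¼ - I*√3/2)*15 = 15/4 - 15*I*√3/2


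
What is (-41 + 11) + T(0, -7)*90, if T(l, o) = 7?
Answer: 600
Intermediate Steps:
(-41 + 11) + T(0, -7)*90 = (-41 + 11) + 7*90 = -30 + 630 = 600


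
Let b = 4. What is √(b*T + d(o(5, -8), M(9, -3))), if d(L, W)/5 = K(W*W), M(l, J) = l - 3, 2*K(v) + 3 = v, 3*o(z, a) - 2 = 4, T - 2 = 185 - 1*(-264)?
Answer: 7*√154/2 ≈ 43.434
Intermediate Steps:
T = 451 (T = 2 + (185 - 1*(-264)) = 2 + (185 + 264) = 2 + 449 = 451)
o(z, a) = 2 (o(z, a) = ⅔ + (⅓)*4 = ⅔ + 4/3 = 2)
K(v) = -3/2 + v/2
M(l, J) = -3 + l
d(L, W) = -15/2 + 5*W²/2 (d(L, W) = 5*(-3/2 + (W*W)/2) = 5*(-3/2 + W²/2) = -15/2 + 5*W²/2)
√(b*T + d(o(5, -8), M(9, -3))) = √(4*451 + (-15/2 + 5*(-3 + 9)²/2)) = √(1804 + (-15/2 + (5/2)*6²)) = √(1804 + (-15/2 + (5/2)*36)) = √(1804 + (-15/2 + 90)) = √(1804 + 165/2) = √(3773/2) = 7*√154/2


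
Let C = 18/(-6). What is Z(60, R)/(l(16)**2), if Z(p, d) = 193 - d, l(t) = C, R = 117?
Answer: 76/9 ≈ 8.4444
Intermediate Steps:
C = -3 (C = 18*(-1/6) = -3)
l(t) = -3
Z(60, R)/(l(16)**2) = (193 - 1*117)/((-3)**2) = (193 - 117)/9 = 76*(1/9) = 76/9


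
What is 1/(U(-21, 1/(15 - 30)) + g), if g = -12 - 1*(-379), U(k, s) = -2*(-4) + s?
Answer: 15/5624 ≈ 0.0026671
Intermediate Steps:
U(k, s) = 8 + s
g = 367 (g = -12 + 379 = 367)
1/(U(-21, 1/(15 - 30)) + g) = 1/((8 + 1/(15 - 30)) + 367) = 1/((8 + 1/(-15)) + 367) = 1/((8 - 1/15) + 367) = 1/(119/15 + 367) = 1/(5624/15) = 15/5624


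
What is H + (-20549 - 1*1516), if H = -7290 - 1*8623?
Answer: -37978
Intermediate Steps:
H = -15913 (H = -7290 - 8623 = -15913)
H + (-20549 - 1*1516) = -15913 + (-20549 - 1*1516) = -15913 + (-20549 - 1516) = -15913 - 22065 = -37978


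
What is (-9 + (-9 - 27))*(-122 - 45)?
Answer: 7515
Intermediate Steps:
(-9 + (-9 - 27))*(-122 - 45) = (-9 - 36)*(-167) = -45*(-167) = 7515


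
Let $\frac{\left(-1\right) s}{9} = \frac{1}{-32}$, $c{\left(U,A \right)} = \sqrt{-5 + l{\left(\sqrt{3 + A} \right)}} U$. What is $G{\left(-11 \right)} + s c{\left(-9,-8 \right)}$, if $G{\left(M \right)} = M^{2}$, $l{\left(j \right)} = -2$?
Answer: $121 - \frac{81 i \sqrt{7}}{32} \approx 121.0 - 6.6971 i$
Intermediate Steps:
$c{\left(U,A \right)} = i U \sqrt{7}$ ($c{\left(U,A \right)} = \sqrt{-5 - 2} U = \sqrt{-7} U = i \sqrt{7} U = i U \sqrt{7}$)
$s = \frac{9}{32}$ ($s = - \frac{9}{-32} = \left(-9\right) \left(- \frac{1}{32}\right) = \frac{9}{32} \approx 0.28125$)
$G{\left(-11 \right)} + s c{\left(-9,-8 \right)} = \left(-11\right)^{2} + \frac{9 i \left(-9\right) \sqrt{7}}{32} = 121 + \frac{9 \left(- 9 i \sqrt{7}\right)}{32} = 121 - \frac{81 i \sqrt{7}}{32}$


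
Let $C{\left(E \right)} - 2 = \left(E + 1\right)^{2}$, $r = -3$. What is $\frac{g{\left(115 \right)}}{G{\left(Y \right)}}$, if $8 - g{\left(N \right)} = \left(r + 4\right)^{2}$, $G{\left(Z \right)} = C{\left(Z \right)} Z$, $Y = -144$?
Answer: $- \frac{7}{2944944} \approx -2.377 \cdot 10^{-6}$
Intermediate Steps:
$C{\left(E \right)} = 2 + \left(1 + E\right)^{2}$ ($C{\left(E \right)} = 2 + \left(E + 1\right)^{2} = 2 + \left(1 + E\right)^{2}$)
$G{\left(Z \right)} = Z \left(2 + \left(1 + Z\right)^{2}\right)$ ($G{\left(Z \right)} = \left(2 + \left(1 + Z\right)^{2}\right) Z = Z \left(2 + \left(1 + Z\right)^{2}\right)$)
$g{\left(N \right)} = 7$ ($g{\left(N \right)} = 8 - \left(-3 + 4\right)^{2} = 8 - 1^{2} = 8 - 1 = 7$)
$\frac{g{\left(115 \right)}}{G{\left(Y \right)}} = \frac{7}{\left(-144\right) \left(2 + \left(1 - 144\right)^{2}\right)} = \frac{7}{\left(-144\right) \left(2 + \left(-143\right)^{2}\right)} = \frac{7}{\left(-144\right) \left(2 + 20449\right)} = \frac{7}{\left(-144\right) 20451} = \frac{7}{-2944944} = 7 \left(- \frac{1}{2944944}\right) = - \frac{7}{2944944}$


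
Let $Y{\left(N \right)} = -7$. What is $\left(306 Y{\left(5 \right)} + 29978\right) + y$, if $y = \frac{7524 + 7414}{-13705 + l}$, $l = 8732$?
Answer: $\frac{138413490}{4973} \approx 27833.0$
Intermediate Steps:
$y = - \frac{14938}{4973}$ ($y = \frac{7524 + 7414}{-13705 + 8732} = \frac{14938}{-4973} = 14938 \left(- \frac{1}{4973}\right) = - \frac{14938}{4973} \approx -3.0038$)
$\left(306 Y{\left(5 \right)} + 29978\right) + y = \left(306 \left(-7\right) + 29978\right) - \frac{14938}{4973} = \left(-2142 + 29978\right) - \frac{14938}{4973} = 27836 - \frac{14938}{4973} = \frac{138413490}{4973}$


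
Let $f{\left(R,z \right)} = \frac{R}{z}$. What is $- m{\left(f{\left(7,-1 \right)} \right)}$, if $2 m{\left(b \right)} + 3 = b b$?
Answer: $-23$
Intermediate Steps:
$m{\left(b \right)} = - \frac{3}{2} + \frac{b^{2}}{2}$ ($m{\left(b \right)} = - \frac{3}{2} + \frac{b b}{2} = - \frac{3}{2} + \frac{b^{2}}{2}$)
$- m{\left(f{\left(7,-1 \right)} \right)} = - (- \frac{3}{2} + \frac{\left(\frac{7}{-1}\right)^{2}}{2}) = - (- \frac{3}{2} + \frac{\left(7 \left(-1\right)\right)^{2}}{2}) = - (- \frac{3}{2} + \frac{\left(-7\right)^{2}}{2}) = - (- \frac{3}{2} + \frac{1}{2} \cdot 49) = - (- \frac{3}{2} + \frac{49}{2}) = \left(-1\right) 23 = -23$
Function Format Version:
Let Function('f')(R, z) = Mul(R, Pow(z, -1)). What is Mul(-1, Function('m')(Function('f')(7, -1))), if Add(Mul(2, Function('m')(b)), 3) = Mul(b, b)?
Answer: -23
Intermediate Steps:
Function('m')(b) = Add(Rational(-3, 2), Mul(Rational(1, 2), Pow(b, 2))) (Function('m')(b) = Add(Rational(-3, 2), Mul(Rational(1, 2), Mul(b, b))) = Add(Rational(-3, 2), Mul(Rational(1, 2), Pow(b, 2))))
Mul(-1, Function('m')(Function('f')(7, -1))) = Mul(-1, Add(Rational(-3, 2), Mul(Rational(1, 2), Pow(Mul(7, Pow(-1, -1)), 2)))) = Mul(-1, Add(Rational(-3, 2), Mul(Rational(1, 2), Pow(Mul(7, -1), 2)))) = Mul(-1, Add(Rational(-3, 2), Mul(Rational(1, 2), Pow(-7, 2)))) = Mul(-1, Add(Rational(-3, 2), Mul(Rational(1, 2), 49))) = Mul(-1, Add(Rational(-3, 2), Rational(49, 2))) = Mul(-1, 23) = -23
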